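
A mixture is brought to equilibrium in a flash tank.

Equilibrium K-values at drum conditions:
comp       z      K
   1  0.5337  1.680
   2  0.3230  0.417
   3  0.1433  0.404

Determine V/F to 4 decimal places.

V/F = 0.2235

Material balance + equilibrium reduce to Σ zᵢ(Kᵢ−1)/(1+V/F(Kᵢ−1)) = 0.
Check two-phase: ΣzᵢKᵢ = 1.0892 > 1 and Σzᵢ/Kᵢ = 1.4470 > 1, so g(0) = 0.0892 > 0 and g(1) = -0.4470 < 0.
Newton–Raphson from V/F = 0.43:
  V/F = 0.4300: g = -0.08534, g' = -0.4353 → V/F = 0.2340
  V/F = 0.2340: g = -0.00419, g' = -0.3996 → V/F = 0.2235
Converged at V/F = 0.2235.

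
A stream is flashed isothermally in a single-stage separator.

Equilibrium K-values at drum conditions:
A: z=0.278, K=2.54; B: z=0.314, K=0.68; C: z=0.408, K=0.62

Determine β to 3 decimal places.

β = 0.316

Let β = V/F and solve Σ zᵢ(Kᵢ−1)/(1+β(Kᵢ−1)) = 0.
g(0) = ΣzᵢKᵢ − 1 = 0.173 and g(1) = 1 − Σzᵢ/Kᵢ = -0.229, so a root lies in (0, 1).
Newton iteration, β⁰ = 0.48:
  β = 0.480: g = -0.0622, g' = -0.351 → β = 0.303
  β = 0.303: g = 0.0055, g' = -0.421 → β = 0.316
Converged at β = 0.316.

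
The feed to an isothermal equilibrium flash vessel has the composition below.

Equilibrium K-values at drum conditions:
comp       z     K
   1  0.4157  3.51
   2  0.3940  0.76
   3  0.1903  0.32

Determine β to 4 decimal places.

β = 0.7255

Rachford–Rice: g(β) = Σ zᵢ(Kᵢ−1)/(1+β(Kᵢ−1)) = 0.
Feasibility: ΣzᵢKᵢ = 1.8194, Σzᵢ/Kᵢ = 1.2315 — both > 1, two phases present.
Newton–Raphson from β = 0.5:
  β = 0.5000: g = 0.15919, g' = -0.7463 → β = 0.7133
  β = 0.7133: g = 0.00855, g' = -0.7012 → β = 0.7255
Converged at β = 0.7255.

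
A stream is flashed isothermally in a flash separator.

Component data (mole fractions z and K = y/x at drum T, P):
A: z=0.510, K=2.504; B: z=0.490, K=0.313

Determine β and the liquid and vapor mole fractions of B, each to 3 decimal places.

Rachford–Rice: g(β) = Σ zᵢ(Kᵢ−1)/(1+β(Kᵢ−1)) = 0.
Check two-phase: ΣzᵢKᵢ = 1.430 > 1 and Σzᵢ/Kᵢ = 1.769 > 1, so g(0) = 0.430 > 0 and g(1) = -0.769 < 0.
Binary case is linear: z₁(K₁−1)(1+β(K₂−1)) + z₂(K₂−1)(1+β(K₁−1)) = 0
⇒ β = [z₁(K₁−1)+z₂(K₂−1)] / [−(K₁−1)(K₂−1)] = 0.4304/1.0332 = 0.417
Compositions from xᵢ = zᵢ/(1+β(Kᵢ−1)), yᵢ = Kᵢxᵢ:
  A: x = 0.314, y = 0.785
  B: x = 0.686, y = 0.215

β = 0.417, x_B = 0.686, y_B = 0.215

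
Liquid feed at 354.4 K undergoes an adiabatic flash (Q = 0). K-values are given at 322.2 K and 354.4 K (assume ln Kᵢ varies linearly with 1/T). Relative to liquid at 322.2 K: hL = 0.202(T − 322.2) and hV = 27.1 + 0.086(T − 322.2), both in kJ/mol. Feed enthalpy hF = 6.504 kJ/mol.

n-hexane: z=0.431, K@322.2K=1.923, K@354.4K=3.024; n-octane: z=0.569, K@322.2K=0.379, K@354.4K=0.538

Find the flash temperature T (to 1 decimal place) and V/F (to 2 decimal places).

T = 327.8 K, V/F = 0.20

Adiabatic flash: solve Rachford–Rice at each trial T, then check hF = ψ·hV(T) + (1−ψ)·hL(T).
  T = 322.2 K: K = (1.923, 0.379), RR gives ψ = 0.078, H_out = 2.102 kJ/mol
  T = 354.4 K: K = (3.024, 0.538), RR gives ψ = 0.652, H_out = 21.733 kJ/mol
  T = 338.3 K: K = (2.438, 0.455), RR gives ψ = 0.396, H_out = 13.232 kJ/mol
  T = 330.2 K: K = (2.170, 0.416), RR gives ψ = 0.252, H_out = 8.204 kJ/mol
  T = 326.2 K: K = (2.044, 0.397), RR gives ψ = 0.170, H_out = 5.342 kJ/mol
  T = 328.2 K: K = (2.106, 0.407), RR gives ψ = 0.212, H_out = 6.813 kJ/mol
Linear interpolation between T = 326.2 (H_out = 5.342) and T = 328.2 (H_out = 6.813) on hF = 6.504 gives T ≈ 327.8 K, at which ψ = 0.20.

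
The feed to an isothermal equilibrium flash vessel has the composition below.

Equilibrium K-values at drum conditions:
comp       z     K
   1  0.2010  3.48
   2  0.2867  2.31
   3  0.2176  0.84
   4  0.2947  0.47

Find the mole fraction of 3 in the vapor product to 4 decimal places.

Material balance + equilibrium reduce to Σ zᵢ(Kᵢ−1)/(1+β(Kᵢ−1)) = 0.
g(0) = ΣzᵢKᵢ − 1 = 0.6831 and g(1) = 1 − Σzᵢ/Kᵢ = -0.0679, so a root lies in (0, 1).
Newton iteration, β⁰ = 0.5:
  β = 0.5000: g = 0.19912, g' = -0.5858 → β = 0.8399
  β = 0.8399: g = 0.01879, g' = -0.5179 → β = 0.8762
  β = 0.8762: g = -0.00013, g' = -0.5255 → β = 0.8759
Converged at β = 0.8759.
Compositions from xᵢ = zᵢ/(1+β(Kᵢ−1)), yᵢ = Kᵢxᵢ:
  1: x = 0.0634, y = 0.2205
  2: x = 0.1335, y = 0.3084
  3: x = 0.2531, y = 0.2126
  4: x = 0.5501, y = 0.2585

y_3 = 0.2126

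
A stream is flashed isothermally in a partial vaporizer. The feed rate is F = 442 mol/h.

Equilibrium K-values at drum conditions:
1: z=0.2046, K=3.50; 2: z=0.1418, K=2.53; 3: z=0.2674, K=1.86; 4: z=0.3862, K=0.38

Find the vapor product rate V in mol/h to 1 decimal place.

Let ψ = V/F and solve Σ zᵢ(Kᵢ−1)/(1+ψ(Kᵢ−1)) = 0.
Feasibility: ΣzᵢKᵢ = 1.7190, Σzᵢ/Kᵢ = 1.2746 — both > 1, two phases present.
Newton–Raphson from ψ = 0.34:
  ψ = 0.3400: g = 0.29374, g' = -0.8740 → ψ = 0.6761
  ψ = 0.6761: g = 0.02995, g' = -0.7760 → ψ = 0.7147
  ψ = 0.7147: g = -0.00034, g' = -0.7949 → ψ = 0.7142
Converged at ψ = 0.7142.
Then V = ψ·F = 0.7142·442 = 315.7 mol/h and L = F − V = 126.3 mol/h.

V = 315.7 mol/h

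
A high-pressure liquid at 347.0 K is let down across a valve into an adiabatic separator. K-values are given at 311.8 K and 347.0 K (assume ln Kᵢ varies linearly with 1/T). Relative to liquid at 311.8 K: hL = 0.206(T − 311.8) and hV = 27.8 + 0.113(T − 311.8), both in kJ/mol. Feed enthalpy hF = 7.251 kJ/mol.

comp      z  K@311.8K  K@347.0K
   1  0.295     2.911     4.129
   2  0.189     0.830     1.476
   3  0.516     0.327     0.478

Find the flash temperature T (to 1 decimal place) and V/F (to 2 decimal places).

T = 316.7 K, V/F = 0.23

Adiabatic flash: solve Rachford–Rice at each trial T, then check hF = ψ·hV(T) + (1−ψ)·hL(T).
  T = 311.8 K: K = (2.911, 0.830, 0.327), RR gives ψ = 0.170, H_out = 4.735 kJ/mol
  T = 347.0 K: K = (4.129, 1.476, 0.478), RR gives ψ = 0.598, H_out = 21.916 kJ/mol
  T = 329.4 K: K = (3.499, 1.124, 0.399), RR gives ψ = 0.379, H_out = 13.534 kJ/mol
  T = 320.6 K: K = (3.200, 0.970, 0.362), RR gives ψ = 0.275, H_out = 9.221 kJ/mol
  T = 316.2 K: K = (3.054, 0.898, 0.344), RR gives ψ = 0.223, H_out = 7.006 kJ/mol
  T = 318.4 K: K = (3.127, 0.934, 0.353), RR gives ψ = 0.249, H_out = 8.120 kJ/mol
Linear interpolation between T = 316.2 (H_out = 7.006) and T = 318.4 (H_out = 8.120) on hF = 7.251 gives T ≈ 316.7 K, at which ψ = 0.23.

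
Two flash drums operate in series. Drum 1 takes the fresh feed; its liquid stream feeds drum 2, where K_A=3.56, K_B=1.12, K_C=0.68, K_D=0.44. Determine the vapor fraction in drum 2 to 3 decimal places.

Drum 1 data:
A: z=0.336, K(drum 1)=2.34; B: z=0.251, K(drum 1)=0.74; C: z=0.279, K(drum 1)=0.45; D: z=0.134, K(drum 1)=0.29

Drum 1:
Rachford–Rice: g(ψ₁) = Σ zᵢ(Kᵢ−1)/(1+ψ₁(Kᵢ−1)) = 0.
g(0) = ΣzᵢKᵢ − 1 = 0.136 and g(1) = 1 − Σzᵢ/Kᵢ = -0.565, so a root lies in (0, 1).
Newton iteration, ψ₁⁰ = 0.35:
  ψ₁ = 0.350: g = -0.0819, g' = -0.549 → ψ₁ = 0.201
  ψ₁ = 0.201: g = 0.0025, g' = -0.592 → ψ₁ = 0.205
Converged at ψ₁ = 0.205.
Drum-1 compositions:
  A: x = 0.264, y = 0.617
  B: x = 0.265, y = 0.196
  C: x = 0.314, y = 0.142
  D: x = 0.157, y = 0.045
Drum-2 feed = drum-1 liquid: z₂ = (0.2636, 0.2651, 0.3144, 0.1568).
Drum 2:
Rachford–Rice: g(ψ₂) = Σ zᵢ(Kᵢ−1)/(1+ψ₂(Kᵢ−1)) = 0.
Feasibility: ΣzᵢKᵢ = 1.518, Σzᵢ/Kᵢ = 1.130 — both > 1, two phases present.
Iterate (Newton) starting at ψ₂ = 0.37:
  ψ₂ = 0.370: g = 0.1521, g' = -0.579 → ψ₂ = 0.633
  ψ₂ = 0.633: g = 0.0249, g' = -0.424 → ψ₂ = 0.692
  ψ₂ = 0.692: g = 0.0004, g' = -0.412 → ψ₂ = 0.693
Converged at ψ₂ = 0.693.
  A: x = 0.095, y = 0.338
  B: x = 0.245, y = 0.274
  C: x = 0.404, y = 0.275
  D: x = 0.256, y = 0.113

V/F (drum 2) = 0.693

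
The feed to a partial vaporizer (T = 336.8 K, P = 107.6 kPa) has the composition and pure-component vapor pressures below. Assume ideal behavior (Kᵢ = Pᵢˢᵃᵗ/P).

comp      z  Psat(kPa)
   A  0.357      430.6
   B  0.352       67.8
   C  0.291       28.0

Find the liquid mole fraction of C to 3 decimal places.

Raoult's law: Kᵢ = Pᵢˢᵃᵗ/P = Pᵢˢᵃᵗ/107.6.
  K_A = 430.6/107.6 = 4.00186, K_B = 67.8/107.6 = 0.63011, K_C = 28.0/107.6 = 0.26022
Material balance + equilibrium reduce to Σ zᵢ(Kᵢ−1)/(1+ψ(Kᵢ−1)) = 0.
Feasibility: ΣzᵢKᵢ = 1.726, Σzᵢ/Kᵢ = 1.766 — both > 1, two phases present.
Newton iteration, ψ⁰ = 0.5:
  ψ = 0.500: g = -0.0729, g' = -0.988 → ψ = 0.426
  ψ = 0.426: g = 0.0012, g' = -1.027 → ψ = 0.427
Converged at ψ = 0.427.
Compositions from xᵢ = zᵢ/(1+ψ(Kᵢ−1)), yᵢ = Kᵢxᵢ:
  A: x = 0.156, y = 0.626
  B: x = 0.418, y = 0.263
  C: x = 0.426, y = 0.111

x_C = 0.426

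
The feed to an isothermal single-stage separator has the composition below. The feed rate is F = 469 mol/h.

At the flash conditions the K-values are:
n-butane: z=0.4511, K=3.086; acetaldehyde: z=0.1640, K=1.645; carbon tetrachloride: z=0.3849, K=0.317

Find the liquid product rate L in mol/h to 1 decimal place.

L = 163.6 mol/h

Let ψ = V/F and solve Σ zᵢ(Kᵢ−1)/(1+ψ(Kᵢ−1)) = 0.
Check two-phase: ΣzᵢKᵢ = 1.7839 > 1 and Σzᵢ/Kᵢ = 1.4601 > 1, so g(0) = 0.7839 > 0 and g(1) = -0.4601 < 0.
Newton–Raphson from ψ = 0.5:
  ψ = 0.5000: g = 0.14136, g' = -0.9234 → ψ = 0.6531
  ψ = 0.6531: g = -0.00182, g' = -0.9707 → ψ = 0.6512
Converged at ψ = 0.6512.
Then V = ψ·F = 0.6512·469 = 305.4 mol/h and L = F − V = 163.6 mol/h.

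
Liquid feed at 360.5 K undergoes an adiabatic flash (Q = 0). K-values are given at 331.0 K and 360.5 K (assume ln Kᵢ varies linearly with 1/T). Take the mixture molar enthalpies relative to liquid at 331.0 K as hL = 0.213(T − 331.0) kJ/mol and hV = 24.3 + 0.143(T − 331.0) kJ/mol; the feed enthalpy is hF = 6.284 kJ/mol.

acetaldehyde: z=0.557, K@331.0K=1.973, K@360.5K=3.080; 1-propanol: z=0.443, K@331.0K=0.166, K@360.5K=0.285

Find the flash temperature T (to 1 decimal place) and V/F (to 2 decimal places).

Adiabatic flash: solve Rachford–Rice at each trial T, then check hF = ψ·hV(T) + (1−ψ)·hL(T).
  T = 331.0 K: K = (1.973, 0.166), RR gives ψ = 0.213, H_out = 5.166 kJ/mol
  T = 360.5 K: K = (3.080, 0.285), RR gives ψ = 0.566, H_out = 18.869 kJ/mol
  T = 345.8 K: K = (2.491, 0.220), RR gives ψ = 0.417, H_out = 12.856 kJ/mol
  T = 338.4 K: K = (2.222, 0.192), RR gives ψ = 0.327, H_out = 9.347 kJ/mol
  T = 334.7 K: K = (2.095, 0.179), RR gives ψ = 0.274, H_out = 7.367 kJ/mol
  T = 332.9 K: K = (2.035, 0.172), RR gives ψ = 0.245, H_out = 6.328 kJ/mol
Linear interpolation between T = 331.0 (H_out = 5.166) and T = 332.9 (H_out = 6.328) on hF = 6.284 gives T ≈ 332.8 K, at which ψ = 0.24.

T = 332.8 K, V/F = 0.24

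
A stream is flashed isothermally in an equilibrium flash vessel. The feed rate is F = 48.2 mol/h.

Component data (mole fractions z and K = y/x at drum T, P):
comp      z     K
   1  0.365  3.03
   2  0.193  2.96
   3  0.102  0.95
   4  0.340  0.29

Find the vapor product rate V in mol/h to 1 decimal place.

V = 32.8 mol/h

Newton–Raphson from ψ = 0.43:
  ψ = 0.430: g = 0.2482, g' = -1.003 → ψ = 0.678
  ψ = 0.678: g = 0.0039, g' = -1.040 → ψ = 0.681
Converged at ψ = 0.681.
Then V = ψ·F = 0.6813·48.2 = 32.8 mol/h and L = F − V = 15.4 mol/h.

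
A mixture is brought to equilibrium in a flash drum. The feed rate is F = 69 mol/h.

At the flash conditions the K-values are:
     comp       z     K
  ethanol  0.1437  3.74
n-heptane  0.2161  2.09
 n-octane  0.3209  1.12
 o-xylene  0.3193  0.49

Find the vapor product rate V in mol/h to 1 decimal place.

V = 56.7 mol/h

Rachford–Rice: g(ψ) = Σ zᵢ(Kᵢ−1)/(1+ψ(Kᵢ−1)) = 0.
g(0) = ΣzᵢKᵢ − 1 = 0.5050 and g(1) = 1 − Σzᵢ/Kᵢ = -0.0800, so a root lies in (0, 1).
Iterate (Newton) starting at ψ = 0.3:
  ψ = 0.3000: g = 0.23852, g' = -0.5909 → ψ = 0.7037
  ψ = 0.7037: g = 0.04928, g' = -0.4140 → ψ = 0.8227
  ψ = 0.8227: g = -0.00034, g' = -0.4236 → ψ = 0.8219
Converged at ψ = 0.8219.
Then V = ψ·F = 0.8219·69 = 56.7 mol/h and L = F − V = 12.3 mol/h.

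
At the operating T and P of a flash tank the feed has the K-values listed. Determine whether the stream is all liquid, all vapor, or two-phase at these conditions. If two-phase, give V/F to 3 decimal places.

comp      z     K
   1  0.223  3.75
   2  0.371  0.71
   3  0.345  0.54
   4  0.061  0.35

two-phase, V/F = 0.278

ΣzᵢKᵢ = 1.307; Σzᵢ/Kᵢ = 1.395.
Both exceed 1, so a two-phase solution exists.
Material balance + equilibrium reduce to Σ zᵢ(Kᵢ−1)/(1+ψ(Kᵢ−1)) = 0.
Newton–Raphson from ψ = 0.5:
  ψ = 0.500: g = -0.1325, g' = -0.521 → ψ = 0.246
  ψ = 0.246: g = 0.0239, g' = -0.766 → ψ = 0.277
  ψ = 0.277: g = 0.0008, g' = -0.714 → ψ = 0.278
Converged at ψ = 0.278.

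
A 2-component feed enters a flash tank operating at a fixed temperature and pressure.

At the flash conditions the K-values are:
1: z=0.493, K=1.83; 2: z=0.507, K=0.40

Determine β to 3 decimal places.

β = 0.211

Material balance + equilibrium reduce to Σ zᵢ(Kᵢ−1)/(1+β(Kᵢ−1)) = 0.
Check two-phase: ΣzᵢKᵢ = 1.105 > 1 and Σzᵢ/Kᵢ = 1.537 > 1, so g(0) = 0.105 > 0 and g(1) = -0.537 < 0.
Binary case is linear: z₁(K₁−1)(1+β(K₂−1)) + z₂(K₂−1)(1+β(K₁−1)) = 0
⇒ β = [z₁(K₁−1)+z₂(K₂−1)] / [−(K₁−1)(K₂−1)] = 0.1050/0.4980 = 0.211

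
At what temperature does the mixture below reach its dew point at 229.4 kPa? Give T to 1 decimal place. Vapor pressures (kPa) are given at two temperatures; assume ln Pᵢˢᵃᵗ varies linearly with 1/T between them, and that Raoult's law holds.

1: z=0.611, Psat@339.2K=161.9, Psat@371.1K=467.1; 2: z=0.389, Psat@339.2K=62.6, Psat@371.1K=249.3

T = 359.7 K

Dew-point temperature: Σzᵢ·P/Pᵢˢᵃᵗ(T) = 1. Interpolate ln Pᵢˢᵃᵗ = aᵢ + bᵢ/T.
  T = 339.2 K: ΣzᵢP/Pᵢˢᵃᵗ = 2.2912
  T = 371.1 K: ΣzᵢP/Pᵢˢᵃᵗ = 0.6580
  T = 355.1 K: ΣzᵢP/Pᵢˢᵃᵗ = 1.1925
  T = 363.1 K: ΣzᵢP/Pᵢˢᵃᵗ = 0.8794
  T = 359.1 K: ΣzᵢP/Pᵢˢᵃᵗ = 1.0221
  T = 361.1 K: ΣzᵢP/Pᵢˢᵃᵗ = 0.9477
Interpolating between 359.1 K and 361.1 K gives T ≈ 359.7 K.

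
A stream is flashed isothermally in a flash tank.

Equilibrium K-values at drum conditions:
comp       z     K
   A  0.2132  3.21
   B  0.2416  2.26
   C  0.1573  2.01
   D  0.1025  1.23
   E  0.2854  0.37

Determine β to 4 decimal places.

β = 0.8855

Newton iteration, β⁰ = 0.5:
  β = 0.5000: g = 0.27482, g' = -0.6960 → β = 0.8949
  β = 0.8949: g = -0.00784, g' = -0.8454 → β = 0.8856
  β = 0.8856: g = -0.00006, g' = -0.8328 → β = 0.8855
Converged at β = 0.8855.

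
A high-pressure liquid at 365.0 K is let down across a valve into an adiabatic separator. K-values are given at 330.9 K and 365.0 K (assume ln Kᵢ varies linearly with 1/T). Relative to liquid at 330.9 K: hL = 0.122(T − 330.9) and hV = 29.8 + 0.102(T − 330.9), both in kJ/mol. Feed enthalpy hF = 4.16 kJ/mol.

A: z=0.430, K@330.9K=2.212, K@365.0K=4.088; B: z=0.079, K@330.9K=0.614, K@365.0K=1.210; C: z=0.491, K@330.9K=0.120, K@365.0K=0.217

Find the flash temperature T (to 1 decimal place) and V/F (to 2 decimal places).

T = 334.7 K, V/F = 0.12

Adiabatic flash: solve Rachford–Rice at each trial T, then check hF = ψ·hV(T) + (1−ψ)·hL(T).
  T = 330.9 K: K = (2.212, 0.614, 0.120), RR gives ψ = 0.058, H_out = 1.741 kJ/mol
  T = 365.0 K: K = (4.088, 1.210, 0.217), RR gives ψ = 0.434, H_out = 16.803 kJ/mol
  T = 347.9 K: K = (3.050, 0.876, 0.164), RR gives ψ = 0.290, H_out = 10.627 kJ/mol
  T = 339.4 K: K = (2.608, 0.736, 0.141), RR gives ψ = 0.193, H_out = 6.752 kJ/mol
  T = 335.1 K: K = (2.402, 0.673, 0.130), RR gives ψ = 0.131, H_out = 4.408 kJ/mol
  T = 333.0 K: K = (2.306, 0.643, 0.125), RR gives ψ = 0.097, H_out = 3.130 kJ/mol
Linear interpolation between T = 333.0 (H_out = 3.130) and T = 335.1 (H_out = 4.408) on hF = 4.16 gives T ≈ 334.7 K, at which ψ = 0.12.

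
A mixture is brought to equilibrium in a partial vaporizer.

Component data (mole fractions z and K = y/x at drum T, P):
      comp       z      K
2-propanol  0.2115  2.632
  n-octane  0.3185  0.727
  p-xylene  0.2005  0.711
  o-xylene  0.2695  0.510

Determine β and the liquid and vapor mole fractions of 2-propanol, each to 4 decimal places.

β = 0.1169, x_2-propanol = 0.1776, y_2-propanol = 0.4675

Rachford–Rice: g(β) = Σ zᵢ(Kᵢ−1)/(1+β(Kᵢ−1)) = 0.
Check two-phase: ΣzᵢKᵢ = 1.0682 > 1 and Σzᵢ/Kᵢ = 1.3289 > 1, so g(0) = 0.0682 > 0 and g(1) = -0.3289 < 0.
Iterate (Newton) starting at β = 0.46:
  β = 0.4600: g = -0.13959, g' = -0.3450 → β = 0.0553
  β = 0.0553: g = 0.03367, g' = -0.5840 → β = 0.1130
  β = 0.1130: g = 0.00201, g' = -0.5172 → β = 0.1169
Converged at β = 0.1169.
Compositions from xᵢ = zᵢ/(1+β(Kᵢ−1)), yᵢ = Kᵢxᵢ:
  2-propanol: x = 0.1776, y = 0.4675
  n-octane: x = 0.3290, y = 0.2392
  p-xylene: x = 0.2075, y = 0.1475
  o-xylene: x = 0.2859, y = 0.1458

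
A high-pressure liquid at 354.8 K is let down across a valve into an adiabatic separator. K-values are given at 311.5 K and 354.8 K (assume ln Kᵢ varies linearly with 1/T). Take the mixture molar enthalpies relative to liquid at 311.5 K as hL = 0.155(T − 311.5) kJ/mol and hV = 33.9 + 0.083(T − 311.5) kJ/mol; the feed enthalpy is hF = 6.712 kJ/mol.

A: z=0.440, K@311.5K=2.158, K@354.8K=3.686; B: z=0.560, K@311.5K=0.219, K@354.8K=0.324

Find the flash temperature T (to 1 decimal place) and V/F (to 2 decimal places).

Adiabatic flash: solve Rachford–Rice at each trial T, then check hF = ψ·hV(T) + (1−ψ)·hL(T).
  T = 311.5 K: K = (2.158, 0.219), RR gives ψ = 0.080, H_out = 2.705 kJ/mol
  T = 354.8 K: K = (3.686, 0.324), RR gives ψ = 0.442, H_out = 20.330 kJ/mol
  T = 333.1 K: K = (2.868, 0.270), RR gives ψ = 0.303, H_out = 13.138 kJ/mol
  T = 322.3 K: K = (2.500, 0.244), RR gives ψ = 0.209, H_out = 8.580 kJ/mol
  T = 316.9 K: K = (2.325, 0.231), RR gives ψ = 0.150, H_out = 5.861 kJ/mol
  T = 319.6 K: K = (2.412, 0.238), RR gives ψ = 0.180, H_out = 7.267 kJ/mol
  T = 318.2 K: K = (2.367, 0.234), RR gives ψ = 0.165, H_out = 6.550 kJ/mol
Linear interpolation between T = 318.2 (H_out = 6.550) and T = 319.6 (H_out = 7.267) on hF = 6.712 gives T ≈ 318.5 K, at which ψ = 0.17.

T = 318.5 K, V/F = 0.17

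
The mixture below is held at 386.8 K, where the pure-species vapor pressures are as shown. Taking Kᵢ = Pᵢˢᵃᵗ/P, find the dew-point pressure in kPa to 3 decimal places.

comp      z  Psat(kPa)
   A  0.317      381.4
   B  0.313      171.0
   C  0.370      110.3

At the dew point ψ → 1, so Σzᵢ/Kᵢ = 1 with Kᵢ = Pᵢˢᵃᵗ/P ⇒ 1/P = Σzᵢ/Pᵢˢᵃᵗ.
1/P = 0.317/381.4 + 0.313/171.0 + 0.370/110.3 = 0.006016 ⇒ P = 166.222 kPa

Pdew = 166.222 kPa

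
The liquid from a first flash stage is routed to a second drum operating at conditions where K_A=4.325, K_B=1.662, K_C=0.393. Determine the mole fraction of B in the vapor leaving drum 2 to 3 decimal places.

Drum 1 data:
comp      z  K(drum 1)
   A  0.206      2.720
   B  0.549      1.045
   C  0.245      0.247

Drum 1:
Rachford–Rice: g(ψ₁) = Σ zᵢ(Kᵢ−1)/(1+ψ₁(Kᵢ−1)) = 0.
Feasibility: ΣzᵢKᵢ = 1.195, Σzᵢ/Kᵢ = 1.593 — both > 1, two phases present.
Iterate (Newton) starting at ψ₁ = 0.5:
  ψ₁ = 0.500: g = -0.0812, g' = -0.535 → ψ₁ = 0.348
  ψ₁ = 0.348: g = -0.0040, g' = -0.495 → ψ₁ = 0.340
Converged at ψ₁ = 0.340.
Drum-1 compositions:
  A: x = 0.130, y = 0.354
  B: x = 0.541, y = 0.565
  C: x = 0.329, y = 0.081
Drum-2 feed = drum-1 liquid: z₂ = (0.1300, 0.5407, 0.3293).
Drum 2:
Let ψ₂ = V/F and solve Σ zᵢ(Kᵢ−1)/(1+ψ₂(Kᵢ−1)) = 0.
Feasibility: ΣzᵢKᵢ = 1.590, Σzᵢ/Kᵢ = 1.193 — both > 1, two phases present.
Newton–Raphson from ψ₂ = 0.5:
  ψ₂ = 0.500: g = 0.1443, g' = -0.587 → ψ₂ = 0.746
  ψ₂ = 0.746: g = -0.0015, g' = -0.630 → ψ₂ = 0.744
Converged at ψ₂ = 0.744.
  A: x = 0.037, y = 0.162
  B: x = 0.362, y = 0.602
  C: x = 0.600, y = 0.236

y_B (drum 2) = 0.602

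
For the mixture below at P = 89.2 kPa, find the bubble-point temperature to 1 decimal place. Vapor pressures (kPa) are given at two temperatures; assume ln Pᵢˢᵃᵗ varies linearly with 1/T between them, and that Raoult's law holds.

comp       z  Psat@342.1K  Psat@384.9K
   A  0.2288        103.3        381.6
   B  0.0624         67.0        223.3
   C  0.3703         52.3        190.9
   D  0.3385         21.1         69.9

Bubble-point temperature: ΣzᵢPᵢˢᵃᵗ(T) = P. Interpolate ln Pᵢˢᵃᵗ = aᵢ + bᵢ/T.
  T = 342.1 K: ΣzᵢPᵢˢᵃᵗ = 54.32 kPa
  T = 384.9 K: ΣzᵢPᵢˢᵃᵗ = 195.60 kPa
  T = 363.5 K: ΣzᵢPᵢˢᵃᵗ = 107.02 kPa
  T = 352.8 K: ΣzᵢPᵢˢᵃᵗ = 77.03 kPa
  T = 358.1 K: ΣzᵢPᵢˢᵃᵗ = 90.88 kPa
  T = 355.5 K: ΣzᵢPᵢˢᵃᵗ = 83.85 kPa
Interpolating between 355.5 K and 358.1 K gives T ≈ 357.5 K.

T = 357.5 K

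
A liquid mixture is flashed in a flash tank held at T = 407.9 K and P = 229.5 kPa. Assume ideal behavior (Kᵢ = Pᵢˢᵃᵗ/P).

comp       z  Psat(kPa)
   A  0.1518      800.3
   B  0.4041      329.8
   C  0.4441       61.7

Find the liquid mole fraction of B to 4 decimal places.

x_B = 0.3653

Raoult's law: Kᵢ = Pᵢˢᵃᵗ/P = Pᵢˢᵃᵗ/229.5.
  K_A = 800.3/229.5 = 3.487146, K_B = 329.8/229.5 = 1.437037, K_C = 61.7/229.5 = 0.268845
Newton–Raphson from V/F = 0.41:
  V/F = 0.4100: g = -0.12701, g' = -0.7699 → V/F = 0.2450
  V/F = 0.2450: g = -0.00146, g' = -0.7779 → V/F = 0.2431
Converged at V/F = 0.2431.
Compositions from xᵢ = zᵢ/(1+V/F(Kᵢ−1)), yᵢ = Kᵢxᵢ:
  A: x = 0.0946, y = 0.3299
  B: x = 0.3653, y = 0.5249
  C: x = 0.5401, y = 0.1452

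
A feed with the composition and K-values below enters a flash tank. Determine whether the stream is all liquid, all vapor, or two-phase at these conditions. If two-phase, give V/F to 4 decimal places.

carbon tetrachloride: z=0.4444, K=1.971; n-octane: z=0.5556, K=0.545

ΣzᵢKᵢ = 1.1787; Σzᵢ/Kᵢ = 1.2449.
Both exceed 1, so a two-phase solution exists.
Let ψ = V/F and solve Σ zᵢ(Kᵢ−1)/(1+ψ(Kᵢ−1)) = 0.
Binary case is linear: z₁(K₁−1)(1+ψ(K₂−1)) + z₂(K₂−1)(1+ψ(K₁−1)) = 0
⇒ ψ = [z₁(K₁−1)+z₂(K₂−1)] / [−(K₁−1)(K₂−1)] = 0.17871/0.44181 = 0.4045

two-phase, V/F = 0.4045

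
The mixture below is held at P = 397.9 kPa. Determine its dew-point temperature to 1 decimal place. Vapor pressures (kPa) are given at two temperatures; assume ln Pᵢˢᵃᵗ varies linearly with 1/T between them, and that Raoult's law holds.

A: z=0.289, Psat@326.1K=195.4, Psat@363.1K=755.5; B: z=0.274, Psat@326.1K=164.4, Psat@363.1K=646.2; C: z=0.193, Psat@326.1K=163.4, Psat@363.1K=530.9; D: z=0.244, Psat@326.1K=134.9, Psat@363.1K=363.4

Dew-point temperature: Σzᵢ·P/Pᵢˢᵃᵗ(T) = 1. Interpolate ln Pᵢˢᵃᵗ = aᵢ + bᵢ/T.
  T = 326.1 K: ΣzᵢP/Pᵢˢᵃᵗ = 2.4413
  T = 363.1 K: ΣzᵢP/Pᵢˢᵃᵗ = 0.7327
  T = 344.6 K: ΣzᵢP/Pᵢˢᵃᵗ = 1.2907
  T = 353.9 K: ΣzᵢP/Pᵢˢᵃᵗ = 0.9631
  T = 349.2 K: ΣzᵢP/Pᵢˢᵃᵗ = 1.1143
  T = 351.5 K: ΣzᵢP/Pᵢˢᵃᵗ = 1.0370
Interpolating between 351.5 K and 353.9 K gives T ≈ 352.7 K.

T = 352.7 K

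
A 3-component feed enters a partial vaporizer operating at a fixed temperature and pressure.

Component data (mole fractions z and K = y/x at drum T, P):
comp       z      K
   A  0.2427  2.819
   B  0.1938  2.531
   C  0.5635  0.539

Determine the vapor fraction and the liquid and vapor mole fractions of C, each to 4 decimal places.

ψ = 0.6124, x_C = 0.7852, y_C = 0.4232

Let ψ = V/F and solve Σ zᵢ(Kᵢ−1)/(1+ψ(Kᵢ−1)) = 0.
Check two-phase: ΣzᵢKᵢ = 1.4784 > 1 and Σzᵢ/Kᵢ = 1.2081 > 1, so g(0) = 0.4784 > 0 and g(1) = -0.2081 < 0.
Newton iteration, ψ⁰ = 0.49:
  ψ = 0.4900: g = 0.06737, g' = -0.5726 → ψ = 0.6077
  ψ = 0.6077: g = 0.00254, g' = -0.5342 → ψ = 0.6124
Converged at ψ = 0.6124.
Compositions from xᵢ = zᵢ/(1+ψ(Kᵢ−1)), yᵢ = Kᵢxᵢ:
  A: x = 0.1148, y = 0.3236
  B: x = 0.1000, y = 0.2532
  C: x = 0.7852, y = 0.4232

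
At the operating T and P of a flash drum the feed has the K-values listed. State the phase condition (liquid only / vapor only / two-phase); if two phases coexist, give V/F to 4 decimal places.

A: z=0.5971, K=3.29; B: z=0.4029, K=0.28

ΣzᵢKᵢ = 2.0773; Σzᵢ/Kᵢ = 1.6204.
Both exceed 1, so a two-phase solution exists.
Material balance + equilibrium reduce to Σ zᵢ(Kᵢ−1)/(1+ψ(Kᵢ−1)) = 0.
Binary case is linear: z₁(K₁−1)(1+ψ(K₂−1)) + z₂(K₂−1)(1+ψ(K₁−1)) = 0
⇒ ψ = [z₁(K₁−1)+z₂(K₂−1)] / [−(K₁−1)(K₂−1)] = 1.07727/1.64880 = 0.6534

two-phase, V/F = 0.6534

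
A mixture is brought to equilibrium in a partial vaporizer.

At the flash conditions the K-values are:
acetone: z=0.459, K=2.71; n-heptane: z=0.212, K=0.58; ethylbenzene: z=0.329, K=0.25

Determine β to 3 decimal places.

β = 0.407

Material balance + equilibrium reduce to Σ zᵢ(Kᵢ−1)/(1+β(Kᵢ−1)) = 0.
g(0) = ΣzᵢKᵢ − 1 = 0.449 and g(1) = 1 − Σzᵢ/Kᵢ = -0.851, so a root lies in (0, 1).
Newton–Raphson from β = 0.69:
  β = 0.690: g = -0.2767, g' = -1.152 → β = 0.450
  β = 0.450: g = -0.0384, g' = -0.907 → β = 0.407
Converged at β = 0.407.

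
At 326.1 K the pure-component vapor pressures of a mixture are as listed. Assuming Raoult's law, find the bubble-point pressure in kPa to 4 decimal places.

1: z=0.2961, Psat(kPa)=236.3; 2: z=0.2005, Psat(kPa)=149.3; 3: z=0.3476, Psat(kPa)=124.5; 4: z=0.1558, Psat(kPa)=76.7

At the bubble point ψ → 0, so ΣzᵢKᵢ = 1 with Kᵢ = Pᵢˢᵃᵗ/P ⇒ P = ΣzᵢPᵢˢᵃᵗ.
P = 0.2961·236.3 + 0.2005·149.3 + 0.3476·124.5 + 0.1558·76.7 = 155.1291 kPa

Pbub = 155.1291 kPa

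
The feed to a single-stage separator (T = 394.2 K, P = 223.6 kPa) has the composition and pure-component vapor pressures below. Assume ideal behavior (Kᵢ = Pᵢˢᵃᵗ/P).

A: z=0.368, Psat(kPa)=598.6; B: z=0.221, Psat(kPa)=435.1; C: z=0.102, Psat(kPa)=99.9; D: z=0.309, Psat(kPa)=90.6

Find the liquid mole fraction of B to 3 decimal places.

x_B = 0.133

Raoult's law: Kᵢ = Pᵢˢᵃᵗ/P = Pᵢˢᵃᵗ/223.6.
  K_A = 598.6/223.6 = 2.67710, K_B = 435.1/223.6 = 1.94589, K_C = 99.9/223.6 = 0.44678, K_D = 90.6/223.6 = 0.40519
Material balance + equilibrium reduce to Σ zᵢ(Kᵢ−1)/(1+ψ(Kᵢ−1)) = 0.
g(0) = ΣzᵢKᵢ − 1 = 0.586 and g(1) = 1 − Σzᵢ/Kᵢ = -0.242, so a root lies in (0, 1).
Newton iteration, ψ⁰ = 0.5:
  ψ = 0.500: g = 0.1380, g' = -0.678 → ψ = 0.703
  ψ = 0.703: g = 0.0003, g' = -0.696 → ψ = 0.704
Converged at ψ = 0.704.
Compositions from xᵢ = zᵢ/(1+ψ(Kᵢ−1)), yᵢ = Kᵢxᵢ:
  A: x = 0.169, y = 0.452
  B: x = 0.133, y = 0.258
  C: x = 0.167, y = 0.075
  D: x = 0.532, y = 0.215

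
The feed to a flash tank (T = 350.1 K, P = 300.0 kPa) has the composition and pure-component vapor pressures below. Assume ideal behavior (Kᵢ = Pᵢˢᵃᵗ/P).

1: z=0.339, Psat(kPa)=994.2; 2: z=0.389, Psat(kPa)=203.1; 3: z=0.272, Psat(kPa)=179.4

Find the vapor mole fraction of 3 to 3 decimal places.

y_3 = 0.222

Raoult's law: Kᵢ = Pᵢˢᵃᵗ/P = Pᵢˢᵃᵗ/300.0.
  K_1 = 994.2/300.0 = 3.31400, K_2 = 203.1/300.0 = 0.67700, K_3 = 179.4/300.0 = 0.59800
Newton–Raphson from β = 0.5:
  β = 0.500: g = 0.0770, g' = -0.517 → β = 0.649
  β = 0.649: g = 0.0067, g' = -0.435 → β = 0.664
Converged at β = 0.664.
Compositions from xᵢ = zᵢ/(1+β(Kᵢ−1)), yᵢ = Kᵢxᵢ:
  1: x = 0.134, y = 0.443
  2: x = 0.495, y = 0.335
  3: x = 0.371, y = 0.222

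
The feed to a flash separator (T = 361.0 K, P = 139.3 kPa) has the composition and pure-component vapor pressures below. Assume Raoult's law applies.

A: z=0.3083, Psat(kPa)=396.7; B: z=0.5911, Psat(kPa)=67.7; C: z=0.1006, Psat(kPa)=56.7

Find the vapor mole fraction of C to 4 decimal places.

y_C = 0.0468

Raoult's law: Kᵢ = Pᵢˢᵃᵗ/P = Pᵢˢᵃᵗ/139.3.
  K_A = 396.7/139.3 = 2.847810, K_B = 67.7/139.3 = 0.486001, K_C = 56.7/139.3 = 0.407035
Rachford–Rice: g(V/F) = Σ zᵢ(Kᵢ−1)/(1+V/F(Kᵢ−1)) = 0.
Feasibility: ΣzᵢKᵢ = 1.2062, Σzᵢ/Kᵢ = 1.5717 — both > 1, two phases present.
Newton–Raphson from V/F = 0.42:
  V/F = 0.4200: g = -0.14616, g' = -0.6504 → V/F = 0.1953
  V/F = 0.1953: g = 0.01343, g' = -0.8066 → V/F = 0.2119
  V/F = 0.2119: g = 0.00017, g' = -0.7865 → V/F = 0.2122
Converged at V/F = 0.2122.
Compositions from xᵢ = zᵢ/(1+V/F(Kᵢ−1)), yᵢ = Kᵢxᵢ:
  A: x = 0.2215, y = 0.6307
  B: x = 0.6634, y = 0.3224
  C: x = 0.1151, y = 0.0468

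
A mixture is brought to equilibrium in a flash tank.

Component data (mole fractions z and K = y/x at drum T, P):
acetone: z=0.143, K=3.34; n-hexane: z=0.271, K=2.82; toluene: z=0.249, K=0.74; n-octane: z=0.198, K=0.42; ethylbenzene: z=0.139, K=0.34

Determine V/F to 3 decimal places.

V/F = 0.557

Rachford–Rice: g(V/F) = Σ zᵢ(Kᵢ−1)/(1+V/F(Kᵢ−1)) = 0.
Check two-phase: ΣzᵢKᵢ = 1.557 > 1 and Σzᵢ/Kᵢ = 1.356 > 1, so g(0) = 0.557 > 0 and g(1) = -0.356 < 0.
Newton iteration, V/F⁰ = 0.5:
  V/F = 0.500: g = 0.0393, g' = -0.702 → V/F = 0.556
  V/F = 0.556: g = 0.0004, g' = -0.689 → V/F = 0.557
Converged at V/F = 0.557.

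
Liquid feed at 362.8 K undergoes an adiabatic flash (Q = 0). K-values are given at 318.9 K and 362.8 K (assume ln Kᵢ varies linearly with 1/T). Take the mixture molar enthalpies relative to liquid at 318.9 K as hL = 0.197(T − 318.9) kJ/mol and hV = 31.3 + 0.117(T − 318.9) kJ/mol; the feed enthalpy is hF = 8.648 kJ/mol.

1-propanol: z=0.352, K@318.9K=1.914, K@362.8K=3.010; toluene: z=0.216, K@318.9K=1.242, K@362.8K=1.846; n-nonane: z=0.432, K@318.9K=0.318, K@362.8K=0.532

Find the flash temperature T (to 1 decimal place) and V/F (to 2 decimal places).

T = 323.2 K, V/F = 0.25

Adiabatic flash: solve Rachford–Rice at each trial T, then check hF = ψ·hV(T) + (1−ψ)·hL(T).
  T = 318.9 K: K = (1.914, 1.242, 0.318), RR gives ψ = 0.161, H_out = 5.027 kJ/mol
  T = 362.8 K: K = (3.010, 1.846, 0.532), RR gives ψ = 0.912, H_out = 33.999 kJ/mol
  T = 340.9 K: K = (2.437, 1.534, 0.418), RR gives ψ = 0.554, H_out = 20.698 kJ/mol
  T = 329.9 K: K = (2.168, 1.385, 0.366), RR gives ψ = 0.374, H_out = 13.558 kJ/mol
  T = 324.4 K: K = (2.039, 1.313, 0.342), RR gives ψ = 0.274, H_out = 9.544 kJ/mol
  T = 321.6 K: K = (1.975, 1.277, 0.330), RR gives ψ = 0.218, H_out = 7.321 kJ/mol
  T = 323.0 K: K = (2.007, 1.295, 0.336), RR gives ψ = 0.247, H_out = 8.450 kJ/mol
  T = 323.7 K: K = (2.023, 1.304, 0.339), RR gives ψ = 0.261, H_out = 9.002 kJ/mol
  T = 323.4 K: K = (2.016, 1.300, 0.337), RR gives ψ = 0.255, H_out = 8.766 kJ/mol
  T = 323.2 K: K = (2.012, 1.297, 0.337), RR gives ψ = 0.251, H_out = 8.609 kJ/mol
Linear interpolation between T = 323.2 (H_out = 8.609) and T = 323.4 (H_out = 8.766) on hF = 8.648 gives T ≈ 323.2 K, at which ψ = 0.25.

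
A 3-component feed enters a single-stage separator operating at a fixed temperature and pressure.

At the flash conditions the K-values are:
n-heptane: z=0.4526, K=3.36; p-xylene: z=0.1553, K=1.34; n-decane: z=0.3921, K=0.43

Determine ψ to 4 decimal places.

Newton–Raphson from ψ = 0.5:
  ψ = 0.5000: g = 0.22252, g' = -0.7927 → ψ = 0.7807
  ψ = 0.7807: g = 0.01481, g' = -0.7368 → ψ = 0.8008
  ψ = 0.8008: g = -0.00007, g' = -0.7441 → ψ = 0.8007
Converged at ψ = 0.8007.

ψ = 0.8007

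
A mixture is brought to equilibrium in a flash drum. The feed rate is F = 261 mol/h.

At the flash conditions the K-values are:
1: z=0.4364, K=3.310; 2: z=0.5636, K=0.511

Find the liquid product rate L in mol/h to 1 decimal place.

Rachford–Rice: g(V/F) = Σ zᵢ(Kᵢ−1)/(1+V/F(Kᵢ−1)) = 0.
Check two-phase: ΣzᵢKᵢ = 1.7325 > 1 and Σzᵢ/Kᵢ = 1.2348 > 1, so g(0) = 0.7325 > 0 and g(1) = -0.2348 < 0.
Newton iteration, V/F⁰ = 0.5:
  V/F = 0.5000: g = 0.10300, g' = -0.7375 → V/F = 0.6396
  V/F = 0.6396: g = 0.00584, g' = -0.6647 → V/F = 0.6484
  V/F = 0.6484: g = 0.00001, g' = -0.6622 → V/F = 0.6485
Converged at V/F = 0.6485.
Then V = V/F·F = 0.6485·261 = 169.2 mol/h and L = F − V = 91.8 mol/h.

L = 91.8 mol/h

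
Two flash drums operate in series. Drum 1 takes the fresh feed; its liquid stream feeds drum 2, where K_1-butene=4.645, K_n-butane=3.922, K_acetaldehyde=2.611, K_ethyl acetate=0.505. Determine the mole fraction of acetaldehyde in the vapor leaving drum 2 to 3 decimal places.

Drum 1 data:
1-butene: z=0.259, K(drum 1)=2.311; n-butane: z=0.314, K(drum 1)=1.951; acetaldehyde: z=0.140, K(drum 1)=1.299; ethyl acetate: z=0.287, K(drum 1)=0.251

Drum 1:
Rachford–Rice: g(ψ₁) = Σ zᵢ(Kᵢ−1)/(1+ψ₁(Kᵢ−1)) = 0.
Feasibility: ΣzᵢKᵢ = 1.465, Σzᵢ/Kᵢ = 1.524 — both > 1, two phases present.
Iterate (Newton) starting at ψ₁ = 0.5:
  ψ₁ = 0.500: g = 0.1002, g' = -0.714 → ψ₁ = 0.640
  ψ₁ = 0.640: g = -0.0078, g' = -0.845 → ψ₁ = 0.631
Converged at ψ₁ = 0.631.
Drum-1 compositions:
  1-butene: x = 0.142, y = 0.328
  n-butane: x = 0.196, y = 0.383
  acetaldehyde: x = 0.118, y = 0.153
  ethyl acetate: x = 0.544, y = 0.137
Drum-2 feed = drum-1 liquid: z₂ = (0.1417, 0.1962, 0.1178, 0.5443).
Drum 2:
Material balance + equilibrium reduce to Σ zᵢ(Kᵢ−1)/(1+ψ₂(Kᵢ−1)) = 0.
Feasibility: ΣzᵢKᵢ = 2.010, Σzᵢ/Kᵢ = 1.203 — both > 1, two phases present.
Iterate (Newton) starting at ψ₂ = 0.62:
  ψ₂ = 0.620: g = 0.0686, g' = -0.743 → ψ₂ = 0.712
  ψ₂ = 0.712: g = 0.0019, g' = -0.706 → ψ₂ = 0.715
Converged at ψ₂ = 0.715.
  1-butene: x = 0.039, y = 0.183
  n-butane: x = 0.064, y = 0.249
  acetaldehyde: x = 0.055, y = 0.143
  ethyl acetate: x = 0.842, y = 0.425

y_acetaldehyde (drum 2) = 0.143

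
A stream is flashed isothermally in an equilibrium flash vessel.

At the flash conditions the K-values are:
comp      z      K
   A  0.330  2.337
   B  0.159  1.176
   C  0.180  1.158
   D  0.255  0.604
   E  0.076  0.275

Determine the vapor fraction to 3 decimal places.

Let ψ = V/F and solve Σ zᵢ(Kᵢ−1)/(1+ψ(Kᵢ−1)) = 0.
g(0) = ΣzᵢKᵢ − 1 = 0.342 and g(1) = 1 − Σzᵢ/Kᵢ = -0.130, so a root lies in (0, 1).
Iterate (Newton) starting at ψ = 0.5:
  ψ = 0.500: g = 0.1042, g' = -0.380 → ψ = 0.774
  ψ = 0.774: g = -0.0043, g' = -0.440 → ψ = 0.764
Converged at ψ = 0.764.

ψ = 0.764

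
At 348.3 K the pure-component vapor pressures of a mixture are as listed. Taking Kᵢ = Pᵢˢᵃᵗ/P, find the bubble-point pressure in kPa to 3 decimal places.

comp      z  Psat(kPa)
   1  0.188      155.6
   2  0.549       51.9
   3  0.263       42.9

Pbub = 69.029 kPa

At the bubble point ψ → 0, so ΣzᵢKᵢ = 1 with Kᵢ = Pᵢˢᵃᵗ/P ⇒ P = ΣzᵢPᵢˢᵃᵗ.
P = 0.188·155.6 + 0.549·51.9 + 0.263·42.9 = 69.029 kPa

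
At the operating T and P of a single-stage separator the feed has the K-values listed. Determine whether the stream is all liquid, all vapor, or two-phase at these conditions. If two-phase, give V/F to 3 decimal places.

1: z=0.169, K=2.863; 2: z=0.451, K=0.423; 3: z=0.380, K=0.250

all liquid

ΣzᵢKᵢ = 0.770; Σzᵢ/Kᵢ = 2.645.
Since ΣzᵢKᵢ < 1 the mixture is below its bubble point — single liquid phase.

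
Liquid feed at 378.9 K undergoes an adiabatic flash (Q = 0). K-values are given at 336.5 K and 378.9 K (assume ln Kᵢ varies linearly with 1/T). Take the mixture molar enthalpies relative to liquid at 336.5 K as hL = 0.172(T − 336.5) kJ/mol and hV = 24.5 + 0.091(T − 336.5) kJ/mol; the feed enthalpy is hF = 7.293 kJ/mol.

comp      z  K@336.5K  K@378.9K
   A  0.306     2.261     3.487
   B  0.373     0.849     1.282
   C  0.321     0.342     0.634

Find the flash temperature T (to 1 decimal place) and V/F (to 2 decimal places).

Adiabatic flash: solve Rachford–Rice at each trial T, then check hF = ψ·hV(T) + (1−ψ)·hL(T).
  T = 336.5 K: K = (2.261, 0.849, 0.342), RR gives ψ = 0.214, H_out = 5.235 kJ/mol
  T = 378.9 K: K = (3.487, 1.282, 0.634), RR gives ψ = 1.000, H_out = 28.358 kJ/mol
  T = 357.7 K: K = (2.844, 1.056, 0.474), RR gives ψ = 0.699, H_out = 19.562 kJ/mol
  T = 347.1 K: K = (2.545, 0.950, 0.405), RR gives ψ = 0.447, H_out = 12.402 kJ/mol
  T = 341.8 K: K = (2.401, 0.899, 0.373), RR gives ψ = 0.330, H_out = 8.861 kJ/mol
  T = 339.1 K: K = (2.329, 0.873, 0.357), RR gives ψ = 0.271, H_out = 7.030 kJ/mol
  T = 340.5 K: K = (2.366, 0.887, 0.365), RR gives ψ = 0.302, H_out = 7.983 kJ/mol
Linear interpolation between T = 339.1 (H_out = 7.030) and T = 340.5 (H_out = 7.983) on hF = 7.293 gives T ≈ 339.5 K, at which ψ = 0.28.

T = 339.5 K, V/F = 0.28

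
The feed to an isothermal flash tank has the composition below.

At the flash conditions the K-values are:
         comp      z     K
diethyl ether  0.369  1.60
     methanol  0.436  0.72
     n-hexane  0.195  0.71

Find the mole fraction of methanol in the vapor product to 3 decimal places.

y_methanol = 0.338

Rachford–Rice: g(β) = Σ zᵢ(Kᵢ−1)/(1+β(Kᵢ−1)) = 0.
g(0) = ΣzᵢKᵢ − 1 = 0.043 and g(1) = 1 − Σzᵢ/Kᵢ = -0.111, so a root lies in (0, 1).
Newton iteration, β⁰ = 0.47:
  β = 0.470: g = -0.0334, g' = -0.148 → β = 0.245
  β = 0.245: g = 0.0011, g' = -0.159 → β = 0.252
Converged at β = 0.252.
Compositions from xᵢ = zᵢ/(1+β(Kᵢ−1)), yᵢ = Kᵢxᵢ:
  diethyl ether: x = 0.321, y = 0.513
  methanol: x = 0.469, y = 0.338
  n-hexane: x = 0.210, y = 0.149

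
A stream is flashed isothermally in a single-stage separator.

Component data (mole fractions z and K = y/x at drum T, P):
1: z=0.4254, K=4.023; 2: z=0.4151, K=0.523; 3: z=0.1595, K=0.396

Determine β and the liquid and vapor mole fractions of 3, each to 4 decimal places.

Let β = V/F and solve Σ zᵢ(Kᵢ−1)/(1+β(Kᵢ−1)) = 0.
Feasibility: ΣzᵢKᵢ = 1.9916, Σzᵢ/Kᵢ = 1.3022 — both > 1, two phases present.
Newton–Raphson from β = 0.65:
  β = 0.6500: g = -0.01186, g' = -0.7983 → β = 0.6351
  β = 0.6351: g = 0.00004, g' = -0.8035 → β = 0.6352
Converged at β = 0.6352.
Compositions from xᵢ = zᵢ/(1+β(Kᵢ−1)), yᵢ = Kᵢxᵢ:
  1: x = 0.1457, y = 0.5861
  2: x = 0.5955, y = 0.3115
  3: x = 0.2588, y = 0.1025

β = 0.6352, x_3 = 0.2588, y_3 = 0.1025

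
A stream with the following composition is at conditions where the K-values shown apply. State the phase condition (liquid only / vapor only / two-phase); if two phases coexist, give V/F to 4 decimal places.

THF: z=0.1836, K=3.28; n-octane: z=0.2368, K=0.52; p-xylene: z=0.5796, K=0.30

liquid only

ΣzᵢKᵢ = 0.8992; Σzᵢ/Kᵢ = 2.4434.
Since ΣzᵢKᵢ < 1 the mixture is below its bubble point — single liquid phase.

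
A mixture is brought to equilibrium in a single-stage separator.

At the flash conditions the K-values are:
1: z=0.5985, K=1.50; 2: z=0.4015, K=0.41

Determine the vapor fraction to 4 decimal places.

Let ψ = V/F and solve Σ zᵢ(Kᵢ−1)/(1+ψ(Kᵢ−1)) = 0.
g(0) = ΣzᵢKᵢ − 1 = 0.0624 and g(1) = 1 − Σzᵢ/Kᵢ = -0.3783, so a root lies in (0, 1).
Binary case is linear: z₁(K₁−1)(1+ψ(K₂−1)) + z₂(K₂−1)(1+ψ(K₁−1)) = 0
⇒ ψ = [z₁(K₁−1)+z₂(K₂−1)] / [−(K₁−1)(K₂−1)] = 0.06236/0.29500 = 0.2114

ψ = 0.2114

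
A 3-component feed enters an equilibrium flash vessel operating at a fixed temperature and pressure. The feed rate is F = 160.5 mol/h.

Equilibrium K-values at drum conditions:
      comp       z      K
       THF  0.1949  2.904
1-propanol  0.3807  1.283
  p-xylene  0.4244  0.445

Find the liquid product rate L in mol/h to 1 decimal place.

Iterate (Newton) starting at ψ = 0.53:
  ψ = 0.5300: g = -0.05531, g' = -0.4605 → ψ = 0.4099
  ψ = 0.4099: g = 0.00007, g' = -0.4664 → ψ = 0.4100
Converged at ψ = 0.4100.
Then V = ψ·F = 0.4100·160.5 = 65.8 mol/h and L = F − V = 94.7 mol/h.

L = 94.7 mol/h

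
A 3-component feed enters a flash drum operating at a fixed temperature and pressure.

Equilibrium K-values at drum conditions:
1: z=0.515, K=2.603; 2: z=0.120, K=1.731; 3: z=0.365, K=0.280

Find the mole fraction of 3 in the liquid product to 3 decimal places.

Material balance + equilibrium reduce to Σ zᵢ(Kᵢ−1)/(1+ψ(Kᵢ−1)) = 0.
Check two-phase: ΣzᵢKᵢ = 1.650 > 1 and Σzᵢ/Kᵢ = 1.571 > 1, so g(0) = 0.650 > 0 and g(1) = -0.571 < 0.
Newton iteration, ψ⁰ = 0.5:
  ψ = 0.500: g = 0.1119, g' = -0.904 → ψ = 0.624
  ψ = 0.624: g = -0.0040, g' = -0.985 → ψ = 0.620
Converged at ψ = 0.620.
Compositions from xᵢ = zᵢ/(1+ψ(Kᵢ−1)), yᵢ = Kᵢxᵢ:
  1: x = 0.258, y = 0.673
  2: x = 0.083, y = 0.143
  3: x = 0.659, y = 0.185

x_3 = 0.659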